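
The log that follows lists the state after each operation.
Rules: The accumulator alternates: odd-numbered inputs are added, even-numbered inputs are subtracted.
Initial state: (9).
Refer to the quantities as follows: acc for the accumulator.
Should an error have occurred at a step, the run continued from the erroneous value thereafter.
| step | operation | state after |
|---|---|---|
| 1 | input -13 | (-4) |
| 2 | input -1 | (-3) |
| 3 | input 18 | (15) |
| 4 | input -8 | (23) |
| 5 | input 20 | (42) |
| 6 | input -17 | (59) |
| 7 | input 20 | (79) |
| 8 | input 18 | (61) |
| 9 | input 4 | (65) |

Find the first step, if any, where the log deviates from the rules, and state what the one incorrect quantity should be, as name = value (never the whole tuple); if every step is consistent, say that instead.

1. acc = 9 + -13 = -4 (matches)
2. acc = -4 - -1 = -3 (checks out)
3. acc = -3 + 18 = 15 (confirmed correct)
4. acc = 15 - -8 = 23 (verified)
5. acc = 23 + 20 = 43 (the log disagrees here)
The audit stops at step 5: the recorded entry is wrong and should be acc = 43.

step 5, acc = 43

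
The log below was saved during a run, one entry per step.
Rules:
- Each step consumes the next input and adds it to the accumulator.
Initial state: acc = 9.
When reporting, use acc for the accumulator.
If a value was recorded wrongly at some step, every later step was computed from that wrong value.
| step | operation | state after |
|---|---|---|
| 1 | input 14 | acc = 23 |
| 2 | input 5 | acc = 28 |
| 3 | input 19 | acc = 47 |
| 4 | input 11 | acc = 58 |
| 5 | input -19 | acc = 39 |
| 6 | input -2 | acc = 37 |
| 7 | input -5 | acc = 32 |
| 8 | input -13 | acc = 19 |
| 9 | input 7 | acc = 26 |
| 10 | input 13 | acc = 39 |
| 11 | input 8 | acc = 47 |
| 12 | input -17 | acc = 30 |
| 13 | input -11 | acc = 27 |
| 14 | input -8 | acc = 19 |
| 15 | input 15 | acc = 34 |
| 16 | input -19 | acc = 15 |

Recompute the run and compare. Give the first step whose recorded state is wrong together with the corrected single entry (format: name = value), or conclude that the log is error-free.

step 13, acc = 19

Recomputing the run from the initial state:
step 1: acc = 23
step 2: acc = 28
step 3: acc = 47
step 4: acc = 58
step 5: acc = 39
step 6: acc = 37
step 7: acc = 32
step 8: acc = 19
step 9: acc = 26
step 10: acc = 39
step 11: acc = 47
step 12: acc = 30
step 13: acc = 19
step 14: acc = 11
step 15: acc = 26
step 16: acc = 7
The first disagreement with the log is at step 13, where the value should be acc = 19.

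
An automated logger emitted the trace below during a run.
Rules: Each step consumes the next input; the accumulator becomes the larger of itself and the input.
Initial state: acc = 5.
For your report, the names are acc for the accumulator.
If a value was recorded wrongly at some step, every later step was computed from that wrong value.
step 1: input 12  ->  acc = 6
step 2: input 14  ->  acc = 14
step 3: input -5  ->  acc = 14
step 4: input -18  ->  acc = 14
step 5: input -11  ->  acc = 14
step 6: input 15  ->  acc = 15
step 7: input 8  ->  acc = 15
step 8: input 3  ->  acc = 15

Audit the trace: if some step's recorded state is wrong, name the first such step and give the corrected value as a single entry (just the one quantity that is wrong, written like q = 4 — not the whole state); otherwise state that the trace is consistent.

1. acc = max(5, 12) = 12 (this is not what the trace shows)
Step 1 is the first one off; corrected, acc = 12.

step 1, acc = 12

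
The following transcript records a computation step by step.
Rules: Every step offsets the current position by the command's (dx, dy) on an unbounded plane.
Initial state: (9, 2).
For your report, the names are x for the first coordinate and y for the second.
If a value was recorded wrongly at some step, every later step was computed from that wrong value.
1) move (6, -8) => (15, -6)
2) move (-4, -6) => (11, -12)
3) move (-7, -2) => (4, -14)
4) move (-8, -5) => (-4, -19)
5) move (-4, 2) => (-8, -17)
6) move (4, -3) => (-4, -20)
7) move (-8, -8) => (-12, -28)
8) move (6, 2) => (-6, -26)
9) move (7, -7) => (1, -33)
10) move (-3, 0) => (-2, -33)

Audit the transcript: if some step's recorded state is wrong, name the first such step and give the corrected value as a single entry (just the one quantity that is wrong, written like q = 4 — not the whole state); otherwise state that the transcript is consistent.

step 1: x = 9 + (6) = 15, y = 2 + (-8) = -6 -> consistent with the transcript
step 2: x = 15 + (-4) = 11, y = -6 + (-6) = -12 -> matches
step 3: x = 11 + (-7) = 4, y = -12 + (-2) = -14 -> checks out
step 4: x = 4 + (-8) = -4, y = -14 + (-5) = -19 -> no discrepancy
step 5: x = -4 + (-4) = -8, y = -19 + (2) = -17 -> checks out
step 6: x = -8 + (4) = -4, y = -17 + (-3) = -20 -> consistent with the transcript
step 7: x = -4 + (-8) = -12, y = -20 + (-8) = -28 -> consistent with the transcript
step 8: x = -12 + (6) = -6, y = -28 + (2) = -26 -> exactly as logged
step 9: x = -6 + (7) = 1, y = -26 + (-7) = -33 -> agrees with the transcript
step 10: x = 1 + (-3) = -2, y = -33 + (0) = -33 -> matches
Each recorded entry agrees with the recomputation.

no error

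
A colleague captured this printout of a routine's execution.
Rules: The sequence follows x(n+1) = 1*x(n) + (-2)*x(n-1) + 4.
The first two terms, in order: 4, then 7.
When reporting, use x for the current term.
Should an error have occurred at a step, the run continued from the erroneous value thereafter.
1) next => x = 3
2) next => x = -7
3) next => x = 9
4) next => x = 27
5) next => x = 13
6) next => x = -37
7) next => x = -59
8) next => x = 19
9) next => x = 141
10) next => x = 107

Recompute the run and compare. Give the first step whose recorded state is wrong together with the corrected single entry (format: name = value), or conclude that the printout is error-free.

step 1: x = 1*(7) + (-2)*(4) + (4) = 3 -> confirmed correct
step 2: x = 1*(3) + (-2)*(7) + (4) = -7 -> exactly as logged
step 3: x = 1*(-7) + (-2)*(3) + (4) = -9 -> the entry is off here
First incorrect step: 3; the correct value is x = -9.

step 3, x = -9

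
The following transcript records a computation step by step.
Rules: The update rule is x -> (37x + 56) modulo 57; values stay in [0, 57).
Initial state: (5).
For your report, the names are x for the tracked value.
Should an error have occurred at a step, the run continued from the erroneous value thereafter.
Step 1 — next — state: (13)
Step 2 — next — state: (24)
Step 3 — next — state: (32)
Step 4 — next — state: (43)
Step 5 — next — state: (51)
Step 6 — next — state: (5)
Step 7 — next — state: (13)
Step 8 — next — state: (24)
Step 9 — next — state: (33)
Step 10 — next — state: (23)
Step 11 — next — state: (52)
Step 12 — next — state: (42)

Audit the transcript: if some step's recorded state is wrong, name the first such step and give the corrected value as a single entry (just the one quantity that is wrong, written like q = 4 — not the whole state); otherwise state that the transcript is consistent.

step 9, x = 32

Recomputing the run from the initial state:
step 1: x = 13
step 2: x = 24
step 3: x = 32
step 4: x = 43
step 5: x = 51
step 6: x = 5
step 7: x = 13
step 8: x = 24
step 9: x = 32
step 10: x = 43
step 11: x = 51
step 12: x = 5
The first disagreement with the transcript is at step 9, where the value should be x = 32.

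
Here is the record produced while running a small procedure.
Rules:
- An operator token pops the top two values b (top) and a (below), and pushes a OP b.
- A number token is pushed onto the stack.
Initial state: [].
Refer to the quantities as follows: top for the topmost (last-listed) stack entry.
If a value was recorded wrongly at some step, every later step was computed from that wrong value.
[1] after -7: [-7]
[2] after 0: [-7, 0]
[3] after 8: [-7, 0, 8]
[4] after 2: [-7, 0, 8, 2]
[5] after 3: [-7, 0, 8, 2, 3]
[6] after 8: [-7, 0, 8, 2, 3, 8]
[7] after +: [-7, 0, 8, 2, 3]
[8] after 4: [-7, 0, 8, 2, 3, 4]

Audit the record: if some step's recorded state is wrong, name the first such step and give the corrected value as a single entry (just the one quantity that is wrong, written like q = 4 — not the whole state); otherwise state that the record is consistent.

1. push -7: top = -7 (matches)
2. push 0: top = 0 (verified)
3. push 8: top = 8 (confirmed correct)
4. push 2: top = 2 (confirmed correct)
5. push 3: top = 3 (matches)
6. push 8: top = 8 (agrees with the record)
7. 3 + 8 = 11 (the record has a different value)
Step 7 is the first one off; corrected, top = 11.

step 7, top = 11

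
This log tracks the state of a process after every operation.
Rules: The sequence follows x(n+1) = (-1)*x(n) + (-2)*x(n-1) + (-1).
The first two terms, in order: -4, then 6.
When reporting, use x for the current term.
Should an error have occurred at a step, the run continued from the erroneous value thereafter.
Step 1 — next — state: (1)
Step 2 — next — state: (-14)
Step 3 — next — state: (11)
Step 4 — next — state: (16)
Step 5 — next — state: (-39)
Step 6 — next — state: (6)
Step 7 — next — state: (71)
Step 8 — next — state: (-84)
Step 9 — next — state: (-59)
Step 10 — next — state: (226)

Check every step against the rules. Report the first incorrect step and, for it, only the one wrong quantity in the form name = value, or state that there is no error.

no error

Recomputing the run from the initial state:
step 1: x = 1
step 2: x = -14
step 3: x = 11
step 4: x = 16
step 5: x = -39
step 6: x = 6
step 7: x = 71
step 8: x = -84
step 9: x = -59
step 10: x = 226
This matches the log at every step.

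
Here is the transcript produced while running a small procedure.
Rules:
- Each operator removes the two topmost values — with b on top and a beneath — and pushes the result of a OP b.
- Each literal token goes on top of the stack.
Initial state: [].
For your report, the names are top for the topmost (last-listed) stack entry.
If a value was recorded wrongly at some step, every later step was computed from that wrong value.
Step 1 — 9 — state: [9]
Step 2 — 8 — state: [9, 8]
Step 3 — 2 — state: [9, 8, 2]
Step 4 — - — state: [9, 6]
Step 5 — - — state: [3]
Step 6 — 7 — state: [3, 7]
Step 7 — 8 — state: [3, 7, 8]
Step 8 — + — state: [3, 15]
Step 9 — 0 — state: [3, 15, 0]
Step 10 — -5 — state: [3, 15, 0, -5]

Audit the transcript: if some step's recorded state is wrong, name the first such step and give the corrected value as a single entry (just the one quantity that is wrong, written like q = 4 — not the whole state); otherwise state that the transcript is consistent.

no error

step 1: push 9: top = 9 -> checks out
step 2: push 8: top = 8 -> in agreement
step 3: push 2: top = 2 -> same as recorded
step 4: 8 - 2 = 6 -> no discrepancy
step 5: 9 - 6 = 3 -> confirmed correct
step 6: push 7: top = 7 -> matches
step 7: push 8: top = 8 -> consistent with the transcript
step 8: 7 + 8 = 15 -> in agreement
step 9: push 0: top = 0 -> checks out
step 10: push -5: top = -5 -> same as recorded
The recomputation confirms every line.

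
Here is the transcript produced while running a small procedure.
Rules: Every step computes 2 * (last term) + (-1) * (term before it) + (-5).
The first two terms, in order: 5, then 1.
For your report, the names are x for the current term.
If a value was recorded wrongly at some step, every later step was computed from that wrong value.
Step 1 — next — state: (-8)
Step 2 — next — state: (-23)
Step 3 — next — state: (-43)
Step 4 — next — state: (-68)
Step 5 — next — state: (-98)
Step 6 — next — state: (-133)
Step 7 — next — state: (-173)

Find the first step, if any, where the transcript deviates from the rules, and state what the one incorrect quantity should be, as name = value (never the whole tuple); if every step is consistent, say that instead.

step 2, x = -22

Step 1: x = 2*(1) + (-1)*(5) + (-5) = -8 — no discrepancy.
Step 2: x = 2*(-8) + (-1)*(1) + (-5) = -22 — the entry is off here.
The earliest wrong entry is at step 2: it should read x = -22.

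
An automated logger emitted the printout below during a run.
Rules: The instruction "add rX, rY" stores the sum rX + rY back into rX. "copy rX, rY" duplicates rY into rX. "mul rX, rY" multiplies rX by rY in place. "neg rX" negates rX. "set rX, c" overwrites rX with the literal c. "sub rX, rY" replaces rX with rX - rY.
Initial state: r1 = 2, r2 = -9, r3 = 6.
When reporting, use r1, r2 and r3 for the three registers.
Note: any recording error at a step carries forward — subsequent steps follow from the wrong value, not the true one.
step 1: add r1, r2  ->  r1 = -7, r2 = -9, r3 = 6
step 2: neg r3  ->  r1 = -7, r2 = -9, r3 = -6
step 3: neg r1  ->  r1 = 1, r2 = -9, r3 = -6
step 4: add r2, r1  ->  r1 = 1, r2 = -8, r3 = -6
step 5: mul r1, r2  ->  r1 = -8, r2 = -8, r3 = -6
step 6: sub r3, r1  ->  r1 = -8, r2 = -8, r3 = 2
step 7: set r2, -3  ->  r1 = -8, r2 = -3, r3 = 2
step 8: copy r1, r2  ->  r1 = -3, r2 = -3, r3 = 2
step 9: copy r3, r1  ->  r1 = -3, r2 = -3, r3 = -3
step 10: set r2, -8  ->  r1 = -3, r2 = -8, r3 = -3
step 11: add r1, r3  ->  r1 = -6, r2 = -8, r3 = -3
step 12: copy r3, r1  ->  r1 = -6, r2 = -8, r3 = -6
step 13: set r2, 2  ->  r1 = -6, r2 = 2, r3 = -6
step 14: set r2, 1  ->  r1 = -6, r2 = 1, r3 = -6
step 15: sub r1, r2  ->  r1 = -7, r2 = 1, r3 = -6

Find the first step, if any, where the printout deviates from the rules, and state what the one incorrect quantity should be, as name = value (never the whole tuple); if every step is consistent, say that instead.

step 3, r1 = 7

1. r1 = 2 + -9 = -7 (verified)
2. r3 = -(6) = -6 (confirmed correct)
3. r1 = -(-7) = 7 (the entry is off here)
Conclusion: step 3 carries the first error; the entry should be r1 = 7.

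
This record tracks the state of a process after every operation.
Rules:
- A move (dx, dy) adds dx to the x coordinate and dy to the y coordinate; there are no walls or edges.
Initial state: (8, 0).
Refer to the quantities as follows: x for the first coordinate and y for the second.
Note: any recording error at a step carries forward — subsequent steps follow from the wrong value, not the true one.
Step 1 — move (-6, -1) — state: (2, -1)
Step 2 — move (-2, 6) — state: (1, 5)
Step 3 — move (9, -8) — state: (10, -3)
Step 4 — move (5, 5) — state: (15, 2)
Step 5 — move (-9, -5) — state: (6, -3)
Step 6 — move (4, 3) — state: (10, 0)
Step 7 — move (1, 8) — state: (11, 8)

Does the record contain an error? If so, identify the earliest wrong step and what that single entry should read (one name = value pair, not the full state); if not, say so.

step 2, x = 0

Recomputing the run from the initial state:
step 1: x = 2, y = -1
step 2: x = 0, y = 5
step 3: x = 9, y = -3
step 4: x = 14, y = 2
step 5: x = 5, y = -3
step 6: x = 9, y = 0
step 7: x = 10, y = 8
The first disagreement with the record is at step 2, where the value should be x = 0.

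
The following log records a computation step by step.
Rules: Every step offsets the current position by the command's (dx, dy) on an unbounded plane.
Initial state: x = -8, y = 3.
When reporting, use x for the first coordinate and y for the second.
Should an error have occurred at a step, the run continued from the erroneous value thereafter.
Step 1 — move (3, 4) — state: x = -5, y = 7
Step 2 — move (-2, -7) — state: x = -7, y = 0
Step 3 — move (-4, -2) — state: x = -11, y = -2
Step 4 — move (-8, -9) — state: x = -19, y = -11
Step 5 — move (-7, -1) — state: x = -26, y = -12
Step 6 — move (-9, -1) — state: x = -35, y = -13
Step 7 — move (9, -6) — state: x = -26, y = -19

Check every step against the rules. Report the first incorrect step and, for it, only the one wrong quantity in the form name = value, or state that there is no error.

1. x = -8 + (3) = -5, y = 3 + (4) = 7 (no discrepancy)
2. x = -5 + (-2) = -7, y = 7 + (-7) = 0 (confirmed correct)
3. x = -7 + (-4) = -11, y = 0 + (-2) = -2 (verified)
4. x = -11 + (-8) = -19, y = -2 + (-9) = -11 (checks out)
5. x = -19 + (-7) = -26, y = -11 + (-1) = -12 (no discrepancy)
6. x = -26 + (-9) = -35, y = -12 + (-1) = -13 (confirmed correct)
7. x = -35 + (9) = -26, y = -13 + (-6) = -19 (agrees with the log)
Each recorded entry agrees with the recomputation.

no error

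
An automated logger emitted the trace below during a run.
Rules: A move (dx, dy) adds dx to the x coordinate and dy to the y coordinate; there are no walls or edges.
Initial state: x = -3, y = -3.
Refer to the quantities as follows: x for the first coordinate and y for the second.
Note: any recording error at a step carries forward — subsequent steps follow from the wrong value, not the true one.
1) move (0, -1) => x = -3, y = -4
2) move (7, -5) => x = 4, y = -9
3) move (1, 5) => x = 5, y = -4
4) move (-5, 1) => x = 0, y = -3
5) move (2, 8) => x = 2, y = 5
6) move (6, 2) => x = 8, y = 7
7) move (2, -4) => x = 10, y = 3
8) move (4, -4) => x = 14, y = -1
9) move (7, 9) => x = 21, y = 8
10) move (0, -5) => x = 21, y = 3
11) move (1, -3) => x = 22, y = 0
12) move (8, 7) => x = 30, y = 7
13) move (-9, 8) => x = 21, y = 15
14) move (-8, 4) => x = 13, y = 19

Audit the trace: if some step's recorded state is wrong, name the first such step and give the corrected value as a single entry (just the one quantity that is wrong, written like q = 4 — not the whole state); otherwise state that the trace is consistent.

no error

Step 1: x = -3 + (0) = -3, y = -3 + (-1) = -4 — matches.
Step 2: x = -3 + (7) = 4, y = -4 + (-5) = -9 — checks out.
Step 3: x = 4 + (1) = 5, y = -9 + (5) = -4 — agrees with the trace.
Step 4: x = 5 + (-5) = 0, y = -4 + (1) = -3 — same as recorded.
Step 5: x = 0 + (2) = 2, y = -3 + (8) = 5 — checks out.
Step 6: x = 2 + (6) = 8, y = 5 + (2) = 7 — no discrepancy.
Step 7: x = 8 + (2) = 10, y = 7 + (-4) = 3 — in agreement.
Step 8: x = 10 + (4) = 14, y = 3 + (-4) = -1 — agrees with the trace.
Step 9: x = 14 + (7) = 21, y = -1 + (9) = 8 — same as recorded.
Step 10: x = 21 + (0) = 21, y = 8 + (-5) = 3 — verified.
Step 11: x = 21 + (1) = 22, y = 3 + (-3) = 0 — verified.
Step 12: x = 22 + (8) = 30, y = 0 + (7) = 7 — in agreement.
Step 13: x = 30 + (-9) = 21, y = 7 + (8) = 15 — confirmed correct.
Step 14: x = 21 + (-8) = 13, y = 15 + (4) = 19 — matches.
All steps check out; nothing to correct.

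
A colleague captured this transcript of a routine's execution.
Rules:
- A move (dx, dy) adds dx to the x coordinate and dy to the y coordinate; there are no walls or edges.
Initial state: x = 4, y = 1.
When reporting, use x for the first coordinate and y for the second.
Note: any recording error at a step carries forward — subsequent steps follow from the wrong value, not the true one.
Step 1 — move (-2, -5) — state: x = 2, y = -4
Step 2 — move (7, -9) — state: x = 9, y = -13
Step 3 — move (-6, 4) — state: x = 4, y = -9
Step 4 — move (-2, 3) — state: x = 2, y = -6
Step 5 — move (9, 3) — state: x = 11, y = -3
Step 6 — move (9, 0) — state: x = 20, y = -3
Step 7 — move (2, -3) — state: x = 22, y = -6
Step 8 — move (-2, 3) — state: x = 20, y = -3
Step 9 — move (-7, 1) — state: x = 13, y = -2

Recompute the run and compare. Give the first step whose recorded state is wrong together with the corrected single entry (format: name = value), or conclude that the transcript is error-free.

step 3, x = 3

1. x = 4 + (-2) = 2, y = 1 + (-5) = -4 (consistent with the transcript)
2. x = 2 + (7) = 9, y = -4 + (-9) = -13 (confirmed correct)
3. x = 9 + (-6) = 3, y = -13 + (4) = -9 (the transcript disagrees here)
First deviation found at step 3; the corrected entry is x = 3.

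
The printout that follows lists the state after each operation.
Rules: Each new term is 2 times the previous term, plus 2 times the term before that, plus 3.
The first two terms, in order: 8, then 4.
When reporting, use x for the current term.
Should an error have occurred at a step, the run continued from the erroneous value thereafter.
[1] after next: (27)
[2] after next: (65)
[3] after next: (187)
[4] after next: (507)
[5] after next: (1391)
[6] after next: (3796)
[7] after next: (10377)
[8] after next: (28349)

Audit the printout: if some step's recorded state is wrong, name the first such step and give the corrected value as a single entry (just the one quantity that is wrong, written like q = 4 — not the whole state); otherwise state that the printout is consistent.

step 6, x = 3799

step 1: x = 2*(4) + (2)*(8) + (3) = 27 -> checks out
step 2: x = 2*(27) + (2)*(4) + (3) = 65 -> checks out
step 3: x = 2*(65) + (2)*(27) + (3) = 187 -> consistent with the printout
step 4: x = 2*(187) + (2)*(65) + (3) = 507 -> no discrepancy
step 5: x = 2*(507) + (2)*(187) + (3) = 1391 -> consistent with the printout
step 6: x = 2*(1391) + (2)*(507) + (3) = 3799 -> a discrepancy with the printout
The audit stops at step 6: the recorded entry is wrong and should be x = 3799.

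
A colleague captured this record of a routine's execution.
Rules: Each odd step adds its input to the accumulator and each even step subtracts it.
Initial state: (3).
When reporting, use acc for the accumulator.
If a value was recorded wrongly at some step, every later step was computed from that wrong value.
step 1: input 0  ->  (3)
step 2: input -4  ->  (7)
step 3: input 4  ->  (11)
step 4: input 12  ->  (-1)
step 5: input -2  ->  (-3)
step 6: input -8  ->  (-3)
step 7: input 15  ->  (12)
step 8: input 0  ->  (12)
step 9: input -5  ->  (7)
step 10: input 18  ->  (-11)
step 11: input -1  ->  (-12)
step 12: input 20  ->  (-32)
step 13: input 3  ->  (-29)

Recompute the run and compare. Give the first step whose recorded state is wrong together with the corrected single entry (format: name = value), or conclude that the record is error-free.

step 1: acc = 3 + 0 = 3 -> verified
step 2: acc = 3 - -4 = 7 -> same as recorded
step 3: acc = 7 + 4 = 11 -> verified
step 4: acc = 11 - 12 = -1 -> agrees with the record
step 5: acc = -1 + -2 = -3 -> verified
step 6: acc = -3 - -8 = 5 -> the recorded entry deviates here
The earliest wrong entry is at step 6: it should read acc = 5.

step 6, acc = 5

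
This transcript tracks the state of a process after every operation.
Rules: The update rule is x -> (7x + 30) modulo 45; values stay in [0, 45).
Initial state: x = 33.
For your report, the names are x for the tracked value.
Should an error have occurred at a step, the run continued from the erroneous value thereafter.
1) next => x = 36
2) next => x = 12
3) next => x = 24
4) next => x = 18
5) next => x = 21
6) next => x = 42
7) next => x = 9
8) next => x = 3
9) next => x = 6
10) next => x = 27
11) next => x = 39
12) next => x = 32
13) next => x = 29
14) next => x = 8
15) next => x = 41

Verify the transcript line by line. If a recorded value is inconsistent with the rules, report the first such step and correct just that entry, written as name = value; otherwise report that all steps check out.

Step 1: x = (7*33 + 30) mod 45 = 36 — exactly as logged.
Step 2: x = (7*36 + 30) mod 45 = 12 — same as recorded.
Step 3: x = (7*12 + 30) mod 45 = 24 — checks out.
Step 4: x = (7*24 + 30) mod 45 = 18 — checks out.
Step 5: x = (7*18 + 30) mod 45 = 21 — confirmed correct.
Step 6: x = (7*21 + 30) mod 45 = 42 — exactly as logged.
Step 7: x = (7*42 + 30) mod 45 = 9 — in agreement.
Step 8: x = (7*9 + 30) mod 45 = 3 — checks out.
Step 9: x = (7*3 + 30) mod 45 = 6 — consistent with the transcript.
Step 10: x = (7*6 + 30) mod 45 = 27 — exactly as logged.
Step 11: x = (7*27 + 30) mod 45 = 39 — in agreement.
Step 12: x = (7*39 + 30) mod 45 = 33 — the recorded entry deviates here.
Step 12 is the first one off; corrected, x = 33.

step 12, x = 33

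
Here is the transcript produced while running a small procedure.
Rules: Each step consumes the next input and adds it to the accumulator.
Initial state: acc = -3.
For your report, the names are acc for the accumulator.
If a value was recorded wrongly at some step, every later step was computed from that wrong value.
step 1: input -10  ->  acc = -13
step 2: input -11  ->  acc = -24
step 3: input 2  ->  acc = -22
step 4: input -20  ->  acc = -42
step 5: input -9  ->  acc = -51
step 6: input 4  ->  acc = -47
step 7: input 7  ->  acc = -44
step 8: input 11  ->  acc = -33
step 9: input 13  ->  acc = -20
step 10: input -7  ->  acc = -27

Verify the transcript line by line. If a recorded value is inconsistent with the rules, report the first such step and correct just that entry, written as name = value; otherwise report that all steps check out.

Step 1: acc = -3 + -10 = -13 — matches.
Step 2: acc = -13 + -11 = -24 — exactly as logged.
Step 3: acc = -24 + 2 = -22 — exactly as logged.
Step 4: acc = -22 + -20 = -42 — same as recorded.
Step 5: acc = -42 + -9 = -51 — matches.
Step 6: acc = -51 + 4 = -47 — same as recorded.
Step 7: acc = -47 + 7 = -40 — not what was recorded.
Step 7 is the first one off; corrected, acc = -40.

step 7, acc = -40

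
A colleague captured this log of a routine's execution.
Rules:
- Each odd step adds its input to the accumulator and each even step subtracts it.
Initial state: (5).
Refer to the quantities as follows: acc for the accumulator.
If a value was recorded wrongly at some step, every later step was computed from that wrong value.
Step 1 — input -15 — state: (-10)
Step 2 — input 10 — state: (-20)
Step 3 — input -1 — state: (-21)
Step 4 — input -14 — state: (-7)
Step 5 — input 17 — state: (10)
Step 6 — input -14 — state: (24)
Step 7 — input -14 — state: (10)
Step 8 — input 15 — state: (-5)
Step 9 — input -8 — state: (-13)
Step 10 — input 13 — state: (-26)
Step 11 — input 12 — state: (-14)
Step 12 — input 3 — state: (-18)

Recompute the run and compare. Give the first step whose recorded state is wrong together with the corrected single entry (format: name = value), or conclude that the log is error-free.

Step 1: acc = 5 + -15 = -10 — consistent with the log.
Step 2: acc = -10 - 10 = -20 — consistent with the log.
Step 3: acc = -20 + -1 = -21 — in agreement.
Step 4: acc = -21 - -14 = -7 — verified.
Step 5: acc = -7 + 17 = 10 — no discrepancy.
Step 6: acc = 10 - -14 = 24 — checks out.
Step 7: acc = 24 + -14 = 10 — in agreement.
Step 8: acc = 10 - 15 = -5 — no discrepancy.
Step 9: acc = -5 + -8 = -13 — verified.
Step 10: acc = -13 - 13 = -26 — checks out.
Step 11: acc = -26 + 12 = -14 — consistent with the log.
Step 12: acc = -14 - 3 = -17 — the log disagrees here.
That makes step 12 the first incorrect line — acc = -17 is what it should show.

step 12, acc = -17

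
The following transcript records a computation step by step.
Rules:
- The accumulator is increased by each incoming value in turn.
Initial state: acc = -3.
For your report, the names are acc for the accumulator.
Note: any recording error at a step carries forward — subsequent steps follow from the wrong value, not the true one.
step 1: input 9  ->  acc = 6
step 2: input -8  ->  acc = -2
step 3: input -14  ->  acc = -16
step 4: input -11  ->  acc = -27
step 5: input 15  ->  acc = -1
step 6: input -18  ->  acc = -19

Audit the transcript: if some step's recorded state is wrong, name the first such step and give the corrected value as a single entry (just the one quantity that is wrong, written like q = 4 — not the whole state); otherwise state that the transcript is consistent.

Recomputing the run from the initial state:
step 1: acc = 6
step 2: acc = -2
step 3: acc = -16
step 4: acc = -27
step 5: acc = -12
step 6: acc = -30
The first disagreement with the transcript is at step 5, where the value should be acc = -12.

step 5, acc = -12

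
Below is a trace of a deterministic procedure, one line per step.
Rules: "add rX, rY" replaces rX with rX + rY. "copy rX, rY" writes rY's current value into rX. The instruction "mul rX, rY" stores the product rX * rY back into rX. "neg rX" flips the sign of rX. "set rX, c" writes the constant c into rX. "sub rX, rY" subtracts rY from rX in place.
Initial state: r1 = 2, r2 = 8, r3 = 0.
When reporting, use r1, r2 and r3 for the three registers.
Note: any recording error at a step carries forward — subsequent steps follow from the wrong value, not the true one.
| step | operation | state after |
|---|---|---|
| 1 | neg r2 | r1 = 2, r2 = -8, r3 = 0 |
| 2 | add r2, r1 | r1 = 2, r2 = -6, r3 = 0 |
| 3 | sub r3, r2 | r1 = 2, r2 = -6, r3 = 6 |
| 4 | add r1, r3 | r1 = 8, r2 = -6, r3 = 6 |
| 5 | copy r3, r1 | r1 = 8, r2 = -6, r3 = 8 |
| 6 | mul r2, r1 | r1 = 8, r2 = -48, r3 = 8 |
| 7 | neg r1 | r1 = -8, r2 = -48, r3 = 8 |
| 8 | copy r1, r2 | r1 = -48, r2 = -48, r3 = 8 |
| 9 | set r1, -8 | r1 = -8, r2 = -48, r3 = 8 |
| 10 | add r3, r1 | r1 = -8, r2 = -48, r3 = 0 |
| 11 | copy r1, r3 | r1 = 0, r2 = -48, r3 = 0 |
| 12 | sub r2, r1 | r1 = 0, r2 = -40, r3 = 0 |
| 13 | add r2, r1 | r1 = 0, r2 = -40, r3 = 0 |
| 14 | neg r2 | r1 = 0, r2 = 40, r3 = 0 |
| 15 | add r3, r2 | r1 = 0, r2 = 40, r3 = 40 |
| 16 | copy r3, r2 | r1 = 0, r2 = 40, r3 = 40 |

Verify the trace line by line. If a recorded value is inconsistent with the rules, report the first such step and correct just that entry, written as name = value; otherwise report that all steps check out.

step 12, r2 = -48

Recomputing the run from the initial state:
step 1: r1 = 2, r2 = -8, r3 = 0
step 2: r1 = 2, r2 = -6, r3 = 0
step 3: r1 = 2, r2 = -6, r3 = 6
step 4: r1 = 8, r2 = -6, r3 = 6
step 5: r1 = 8, r2 = -6, r3 = 8
step 6: r1 = 8, r2 = -48, r3 = 8
step 7: r1 = -8, r2 = -48, r3 = 8
step 8: r1 = -48, r2 = -48, r3 = 8
step 9: r1 = -8, r2 = -48, r3 = 8
step 10: r1 = -8, r2 = -48, r3 = 0
step 11: r1 = 0, r2 = -48, r3 = 0
step 12: r1 = 0, r2 = -48, r3 = 0
step 13: r1 = 0, r2 = -48, r3 = 0
step 14: r1 = 0, r2 = 48, r3 = 0
step 15: r1 = 0, r2 = 48, r3 = 48
step 16: r1 = 0, r2 = 48, r3 = 48
The first disagreement with the trace is at step 12, where the value should be r2 = -48.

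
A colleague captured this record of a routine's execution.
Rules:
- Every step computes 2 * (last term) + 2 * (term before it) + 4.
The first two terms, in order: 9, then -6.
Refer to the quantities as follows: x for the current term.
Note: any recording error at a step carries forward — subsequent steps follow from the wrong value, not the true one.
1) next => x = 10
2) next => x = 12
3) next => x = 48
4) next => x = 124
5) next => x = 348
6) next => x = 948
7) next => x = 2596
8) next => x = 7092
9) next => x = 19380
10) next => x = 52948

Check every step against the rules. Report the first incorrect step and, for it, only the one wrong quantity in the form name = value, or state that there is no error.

1. x = 2*(-6) + (2)*(9) + (4) = 10 (consistent with the record)
2. x = 2*(10) + (2)*(-6) + (4) = 12 (agrees with the record)
3. x = 2*(12) + (2)*(10) + (4) = 48 (exactly as logged)
4. x = 2*(48) + (2)*(12) + (4) = 124 (no discrepancy)
5. x = 2*(124) + (2)*(48) + (4) = 348 (exactly as logged)
6. x = 2*(348) + (2)*(124) + (4) = 948 (exactly as logged)
7. x = 2*(948) + (2)*(348) + (4) = 2596 (matches)
8. x = 2*(2596) + (2)*(948) + (4) = 7092 (same as recorded)
9. x = 2*(7092) + (2)*(2596) + (4) = 19380 (in agreement)
10. x = 2*(19380) + (2)*(7092) + (4) = 52948 (confirmed correct)
Each recorded entry agrees with the recomputation.

no error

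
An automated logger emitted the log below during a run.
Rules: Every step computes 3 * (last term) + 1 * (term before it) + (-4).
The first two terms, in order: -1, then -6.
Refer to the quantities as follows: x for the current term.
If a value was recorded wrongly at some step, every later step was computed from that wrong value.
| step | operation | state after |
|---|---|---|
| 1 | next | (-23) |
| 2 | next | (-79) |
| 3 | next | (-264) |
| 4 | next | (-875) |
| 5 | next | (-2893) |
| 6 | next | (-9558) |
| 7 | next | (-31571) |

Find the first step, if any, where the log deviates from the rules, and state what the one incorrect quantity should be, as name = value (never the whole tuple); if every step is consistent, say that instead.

step 1: x = 3*(-6) + (1)*(-1) + (-4) = -23 -> exactly as logged
step 2: x = 3*(-23) + (1)*(-6) + (-4) = -79 -> agrees with the log
step 3: x = 3*(-79) + (1)*(-23) + (-4) = -264 -> exactly as logged
step 4: x = 3*(-264) + (1)*(-79) + (-4) = -875 -> no discrepancy
step 5: x = 3*(-875) + (1)*(-264) + (-4) = -2893 -> verified
step 6: x = 3*(-2893) + (1)*(-875) + (-4) = -9558 -> confirmed correct
step 7: x = 3*(-9558) + (1)*(-2893) + (-4) = -31571 -> confirmed correct
No step deviates from the rules.

no error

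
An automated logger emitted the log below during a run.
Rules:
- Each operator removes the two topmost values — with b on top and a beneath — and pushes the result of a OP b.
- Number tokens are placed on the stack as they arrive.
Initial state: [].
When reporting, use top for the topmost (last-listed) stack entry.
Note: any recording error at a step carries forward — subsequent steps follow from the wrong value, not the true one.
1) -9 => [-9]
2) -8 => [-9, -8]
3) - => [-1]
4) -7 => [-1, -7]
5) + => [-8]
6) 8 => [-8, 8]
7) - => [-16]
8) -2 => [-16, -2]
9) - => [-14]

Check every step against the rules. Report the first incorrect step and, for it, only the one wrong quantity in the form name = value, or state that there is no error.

no error

1. push -9: top = -9 (no discrepancy)
2. push -8: top = -8 (exactly as logged)
3. -9 - -8 = -1 (same as recorded)
4. push -7: top = -7 (checks out)
5. -1 + -7 = -8 (exactly as logged)
6. push 8: top = 8 (same as recorded)
7. -8 - 8 = -16 (same as recorded)
8. push -2: top = -2 (no discrepancy)
9. -16 - -2 = -14 (agrees with the log)
No step deviates from the rules.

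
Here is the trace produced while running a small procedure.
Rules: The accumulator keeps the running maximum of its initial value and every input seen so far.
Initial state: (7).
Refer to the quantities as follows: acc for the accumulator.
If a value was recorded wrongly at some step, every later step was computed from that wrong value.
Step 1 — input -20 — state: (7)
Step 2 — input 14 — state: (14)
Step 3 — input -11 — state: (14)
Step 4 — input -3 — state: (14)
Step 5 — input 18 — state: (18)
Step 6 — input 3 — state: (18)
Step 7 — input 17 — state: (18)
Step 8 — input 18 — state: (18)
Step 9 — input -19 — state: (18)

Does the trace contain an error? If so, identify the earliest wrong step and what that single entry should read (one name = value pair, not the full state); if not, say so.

Step 1: acc = max(7, -20) = 7 — in agreement.
Step 2: acc = max(7, 14) = 14 — consistent with the trace.
Step 3: acc = max(14, -11) = 14 — confirmed correct.
Step 4: acc = max(14, -3) = 14 — verified.
Step 5: acc = max(14, 18) = 18 — checks out.
Step 6: acc = max(18, 3) = 18 — checks out.
Step 7: acc = max(18, 17) = 18 — same as recorded.
Step 8: acc = max(18, 18) = 18 — matches.
Step 9: acc = max(18, -19) = 18 — agrees with the trace.
No step deviates from the rules.

no error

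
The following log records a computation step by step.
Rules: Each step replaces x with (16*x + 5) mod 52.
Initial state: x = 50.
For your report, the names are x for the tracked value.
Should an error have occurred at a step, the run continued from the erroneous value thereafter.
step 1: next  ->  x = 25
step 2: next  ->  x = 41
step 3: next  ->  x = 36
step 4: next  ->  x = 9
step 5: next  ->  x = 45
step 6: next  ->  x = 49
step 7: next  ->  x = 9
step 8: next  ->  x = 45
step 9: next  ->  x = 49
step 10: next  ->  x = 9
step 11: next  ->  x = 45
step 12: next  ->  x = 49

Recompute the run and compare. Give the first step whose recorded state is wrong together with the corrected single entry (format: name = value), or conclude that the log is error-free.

step 3, x = 37

Step 1: x = (16*50 + 5) mod 52 = 25 — same as recorded.
Step 2: x = (16*25 + 5) mod 52 = 41 — exactly as logged.
Step 3: x = (16*41 + 5) mod 52 = 37 — the entry is off here.
The earliest wrong entry is at step 3: it should read x = 37.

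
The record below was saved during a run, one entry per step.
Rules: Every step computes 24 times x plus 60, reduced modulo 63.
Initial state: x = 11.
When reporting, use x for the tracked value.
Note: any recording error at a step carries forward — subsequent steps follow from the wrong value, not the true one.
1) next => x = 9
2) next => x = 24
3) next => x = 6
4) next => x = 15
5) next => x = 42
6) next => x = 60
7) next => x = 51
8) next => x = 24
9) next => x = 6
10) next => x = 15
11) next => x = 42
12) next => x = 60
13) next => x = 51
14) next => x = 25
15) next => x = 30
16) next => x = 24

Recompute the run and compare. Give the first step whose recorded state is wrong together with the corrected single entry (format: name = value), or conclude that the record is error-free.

step 14, x = 24

Recomputing the run from the initial state:
step 1: x = 9
step 2: x = 24
step 3: x = 6
step 4: x = 15
step 5: x = 42
step 6: x = 60
step 7: x = 51
step 8: x = 24
step 9: x = 6
step 10: x = 15
step 11: x = 42
step 12: x = 60
step 13: x = 51
step 14: x = 24
step 15: x = 6
step 16: x = 15
The first disagreement with the record is at step 14, where the value should be x = 24.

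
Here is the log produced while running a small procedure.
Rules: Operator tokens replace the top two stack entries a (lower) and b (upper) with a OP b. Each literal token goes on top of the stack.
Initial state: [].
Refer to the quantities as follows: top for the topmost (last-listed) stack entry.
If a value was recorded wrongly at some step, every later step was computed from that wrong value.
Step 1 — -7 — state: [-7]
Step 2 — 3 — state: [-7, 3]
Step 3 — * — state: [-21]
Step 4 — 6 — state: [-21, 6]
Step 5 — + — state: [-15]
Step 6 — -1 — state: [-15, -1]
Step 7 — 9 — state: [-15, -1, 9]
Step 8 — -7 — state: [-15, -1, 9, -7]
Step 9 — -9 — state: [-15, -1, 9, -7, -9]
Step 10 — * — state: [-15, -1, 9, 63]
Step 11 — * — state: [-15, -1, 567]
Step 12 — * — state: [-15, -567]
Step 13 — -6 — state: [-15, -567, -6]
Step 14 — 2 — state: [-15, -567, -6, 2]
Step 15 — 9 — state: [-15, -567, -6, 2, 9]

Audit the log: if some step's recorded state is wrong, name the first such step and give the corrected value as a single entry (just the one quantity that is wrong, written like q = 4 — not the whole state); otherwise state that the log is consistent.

Step 1: push -7: top = -7 — agrees with the log.
Step 2: push 3: top = 3 — confirmed correct.
Step 3: -7 * 3 = -21 — no discrepancy.
Step 4: push 6: top = 6 — checks out.
Step 5: -21 + 6 = -15 — consistent with the log.
Step 6: push -1: top = -1 — same as recorded.
Step 7: push 9: top = 9 — same as recorded.
Step 8: push -7: top = -7 — verified.
Step 9: push -9: top = -9 — checks out.
Step 10: -7 * -9 = 63 — confirmed correct.
Step 11: 9 * 63 = 567 — no discrepancy.
Step 12: -1 * 567 = -567 — exactly as logged.
Step 13: push -6: top = -6 — confirmed correct.
Step 14: push 2: top = 2 — confirmed correct.
Step 15: push 9: top = 9 — in agreement.
All entries verified; no error found.

no error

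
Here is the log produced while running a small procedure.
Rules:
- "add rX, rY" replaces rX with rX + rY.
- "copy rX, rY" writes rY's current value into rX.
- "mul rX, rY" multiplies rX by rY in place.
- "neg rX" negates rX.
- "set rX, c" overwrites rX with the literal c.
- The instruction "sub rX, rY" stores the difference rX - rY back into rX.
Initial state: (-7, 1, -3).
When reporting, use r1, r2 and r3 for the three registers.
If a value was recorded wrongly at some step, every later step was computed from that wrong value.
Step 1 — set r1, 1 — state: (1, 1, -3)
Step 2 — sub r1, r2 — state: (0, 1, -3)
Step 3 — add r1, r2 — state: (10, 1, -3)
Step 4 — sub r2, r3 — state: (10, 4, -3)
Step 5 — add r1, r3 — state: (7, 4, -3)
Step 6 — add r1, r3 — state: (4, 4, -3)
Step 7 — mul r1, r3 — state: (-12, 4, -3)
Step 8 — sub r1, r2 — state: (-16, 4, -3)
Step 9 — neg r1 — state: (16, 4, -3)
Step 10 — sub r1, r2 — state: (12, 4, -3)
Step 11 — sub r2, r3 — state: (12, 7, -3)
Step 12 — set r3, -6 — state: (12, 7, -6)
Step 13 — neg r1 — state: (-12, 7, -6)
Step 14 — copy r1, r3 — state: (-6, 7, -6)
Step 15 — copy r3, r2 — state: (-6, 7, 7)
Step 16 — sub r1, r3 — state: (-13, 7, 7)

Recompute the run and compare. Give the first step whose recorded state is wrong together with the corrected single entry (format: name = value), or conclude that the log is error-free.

1. r1 = 1 (exactly as logged)
2. r1 = 1 - 1 = 0 (matches)
3. r1 = 0 + 1 = 1 (a discrepancy with the log)
That makes step 3 the first incorrect line — r1 = 1 is what it should show.

step 3, r1 = 1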